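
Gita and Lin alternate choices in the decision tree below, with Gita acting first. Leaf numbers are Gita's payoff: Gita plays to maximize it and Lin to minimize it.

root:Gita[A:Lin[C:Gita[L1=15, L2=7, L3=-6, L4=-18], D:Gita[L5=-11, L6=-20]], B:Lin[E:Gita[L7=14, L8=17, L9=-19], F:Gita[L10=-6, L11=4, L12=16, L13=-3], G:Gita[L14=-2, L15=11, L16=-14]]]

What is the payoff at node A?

-11

C (Gita): max(15, 7, -6, -18) = 15
D (Gita): max(-11, -20) = -11
A (Lin): min(15, -11) = -11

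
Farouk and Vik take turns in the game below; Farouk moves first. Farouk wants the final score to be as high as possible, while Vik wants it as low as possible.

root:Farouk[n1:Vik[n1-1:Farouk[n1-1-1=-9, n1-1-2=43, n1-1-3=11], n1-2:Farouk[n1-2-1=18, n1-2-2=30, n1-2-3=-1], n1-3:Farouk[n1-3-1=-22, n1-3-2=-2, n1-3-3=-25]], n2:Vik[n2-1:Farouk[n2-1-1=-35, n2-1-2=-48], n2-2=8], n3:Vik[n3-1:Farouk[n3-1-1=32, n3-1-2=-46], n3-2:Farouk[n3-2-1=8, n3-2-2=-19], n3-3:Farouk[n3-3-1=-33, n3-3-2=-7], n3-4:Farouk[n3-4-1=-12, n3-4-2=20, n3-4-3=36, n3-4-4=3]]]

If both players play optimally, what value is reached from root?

n1-1 (Farouk): max(-9, 43, 11) = 43
n1-2 (Farouk): max(18, 30, -1) = 30
n1-3 (Farouk): max(-22, -2, -25) = -2
n1 (Vik): min(43, 30, -2) = -2
n2-1 (Farouk): max(-35, -48) = -35
n2 (Vik): min(-35, 8) = -35
n3-1 (Farouk): max(32, -46) = 32
n3-2 (Farouk): max(8, -19) = 8
n3-3 (Farouk): max(-33, -7) = -7
n3-4 (Farouk): max(-12, 20, 36, 3) = 36
n3 (Vik): min(32, 8, -7, 36) = -7
root (Farouk): max(-2, -35, -7) = -2

-2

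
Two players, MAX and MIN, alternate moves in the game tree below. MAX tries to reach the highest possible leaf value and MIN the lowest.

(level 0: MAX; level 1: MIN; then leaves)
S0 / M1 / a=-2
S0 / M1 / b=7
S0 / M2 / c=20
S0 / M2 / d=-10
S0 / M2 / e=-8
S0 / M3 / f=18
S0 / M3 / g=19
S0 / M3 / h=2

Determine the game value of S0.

2

M1 (MIN): min(-2, 7) = -2
M2 (MIN): min(20, -10, -8) = -10
M3 (MIN): min(18, 19, 2) = 2
S0 (MAX): max(-2, -10, 2) = 2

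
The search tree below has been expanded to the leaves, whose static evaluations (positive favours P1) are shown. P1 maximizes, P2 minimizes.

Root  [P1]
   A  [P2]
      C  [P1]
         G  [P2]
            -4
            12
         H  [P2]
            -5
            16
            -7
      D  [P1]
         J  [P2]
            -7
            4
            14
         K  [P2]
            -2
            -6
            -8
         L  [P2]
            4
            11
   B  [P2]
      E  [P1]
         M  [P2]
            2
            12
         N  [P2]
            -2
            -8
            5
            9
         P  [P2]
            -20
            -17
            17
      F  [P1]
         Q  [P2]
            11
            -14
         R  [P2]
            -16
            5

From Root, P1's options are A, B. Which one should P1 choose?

G (P2): min(-4, 12) = -4
H (P2): min(-5, 16, -7) = -7
C (P1): max(-4, -7) = -4
J (P2): min(-7, 4, 14) = -7
K (P2): min(-2, -6, -8) = -8
L (P2): min(4, 11) = 4
D (P1): max(-7, -8, 4) = 4
A (P2): min(-4, 4) = -4
M (P2): min(2, 12) = 2
N (P2): min(-2, -8, 5, 9) = -8
P (P2): min(-20, -17, 17) = -20
E (P1): max(2, -8, -20) = 2
Q (P2): min(11, -14) = -14
R (P2): min(-16, 5) = -16
F (P1): max(-14, -16) = -14
B (P2): min(2, -14) = -14
Root (P1): max(-4, -14) = -4
P1 at Root wants the highest of {A=-4, B=-14}, so chooses A.

A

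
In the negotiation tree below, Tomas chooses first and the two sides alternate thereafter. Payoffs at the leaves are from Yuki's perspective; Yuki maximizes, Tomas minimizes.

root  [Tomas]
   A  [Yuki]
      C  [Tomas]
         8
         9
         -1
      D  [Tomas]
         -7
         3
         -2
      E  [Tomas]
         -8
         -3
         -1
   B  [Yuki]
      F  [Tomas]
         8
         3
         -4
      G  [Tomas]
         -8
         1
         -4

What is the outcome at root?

-4

C (Tomas): min(8, 9, -1) = -1
D (Tomas): min(-7, 3, -2) = -7
E (Tomas): min(-8, -3, -1) = -8
A (Yuki): max(-1, -7, -8) = -1
F (Tomas): min(8, 3, -4) = -4
G (Tomas): min(-8, 1, -4) = -8
B (Yuki): max(-4, -8) = -4
root (Tomas): min(-1, -4) = -4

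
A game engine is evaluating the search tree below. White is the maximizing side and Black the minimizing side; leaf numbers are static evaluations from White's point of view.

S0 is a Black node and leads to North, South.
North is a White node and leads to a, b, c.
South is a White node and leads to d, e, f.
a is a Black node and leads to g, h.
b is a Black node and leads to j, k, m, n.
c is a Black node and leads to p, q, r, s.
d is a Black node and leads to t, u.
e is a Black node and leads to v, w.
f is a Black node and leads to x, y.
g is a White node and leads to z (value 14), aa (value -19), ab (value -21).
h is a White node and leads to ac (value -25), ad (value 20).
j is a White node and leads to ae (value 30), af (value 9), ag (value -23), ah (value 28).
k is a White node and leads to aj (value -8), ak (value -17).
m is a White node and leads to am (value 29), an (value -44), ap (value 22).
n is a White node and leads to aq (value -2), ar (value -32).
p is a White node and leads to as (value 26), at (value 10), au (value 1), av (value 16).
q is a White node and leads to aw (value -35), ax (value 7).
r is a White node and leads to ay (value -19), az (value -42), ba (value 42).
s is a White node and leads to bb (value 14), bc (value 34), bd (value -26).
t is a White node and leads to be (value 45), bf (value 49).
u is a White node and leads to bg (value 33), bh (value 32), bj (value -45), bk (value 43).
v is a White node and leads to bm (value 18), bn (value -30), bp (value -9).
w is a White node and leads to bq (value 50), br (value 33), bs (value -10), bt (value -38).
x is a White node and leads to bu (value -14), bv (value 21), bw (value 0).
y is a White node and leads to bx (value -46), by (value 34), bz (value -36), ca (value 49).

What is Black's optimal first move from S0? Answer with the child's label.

North

g (White): max(14, -19, -21) = 14
h (White): max(-25, 20) = 20
a (Black): min(14, 20) = 14
j (White): max(30, 9, -23, 28) = 30
k (White): max(-8, -17) = -8
m (White): max(29, -44, 22) = 29
n (White): max(-2, -32) = -2
b (Black): min(30, -8, 29, -2) = -8
p (White): max(26, 10, 1, 16) = 26
q (White): max(-35, 7) = 7
r (White): max(-19, -42, 42) = 42
s (White): max(14, 34, -26) = 34
c (Black): min(26, 7, 42, 34) = 7
North (White): max(14, -8, 7) = 14
t (White): max(45, 49) = 49
u (White): max(33, 32, -45, 43) = 43
d (Black): min(49, 43) = 43
v (White): max(18, -30, -9) = 18
w (White): max(50, 33, -10, -38) = 50
e (Black): min(18, 50) = 18
x (White): max(-14, 21, 0) = 21
y (White): max(-46, 34, -36, 49) = 49
f (Black): min(21, 49) = 21
South (White): max(43, 18, 21) = 43
S0 (Black): min(14, 43) = 14
Black at S0 wants the lowest of {North=14, South=43}, so chooses North.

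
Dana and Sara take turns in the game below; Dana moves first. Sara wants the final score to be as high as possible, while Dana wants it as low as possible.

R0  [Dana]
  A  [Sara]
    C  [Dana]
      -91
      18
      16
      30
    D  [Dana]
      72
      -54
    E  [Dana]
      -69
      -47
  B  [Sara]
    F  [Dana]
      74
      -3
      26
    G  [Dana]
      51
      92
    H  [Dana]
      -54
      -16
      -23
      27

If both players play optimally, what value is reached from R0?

C (Dana): min(-91, 18, 16, 30) = -91
D (Dana): min(72, -54) = -54
E (Dana): min(-69, -47) = -69
A (Sara): max(-91, -54, -69) = -54
F (Dana): min(74, -3, 26) = -3
G (Dana): min(51, 92) = 51
H (Dana): min(-54, -16, -23, 27) = -54
B (Sara): max(-3, 51, -54) = 51
R0 (Dana): min(-54, 51) = -54

-54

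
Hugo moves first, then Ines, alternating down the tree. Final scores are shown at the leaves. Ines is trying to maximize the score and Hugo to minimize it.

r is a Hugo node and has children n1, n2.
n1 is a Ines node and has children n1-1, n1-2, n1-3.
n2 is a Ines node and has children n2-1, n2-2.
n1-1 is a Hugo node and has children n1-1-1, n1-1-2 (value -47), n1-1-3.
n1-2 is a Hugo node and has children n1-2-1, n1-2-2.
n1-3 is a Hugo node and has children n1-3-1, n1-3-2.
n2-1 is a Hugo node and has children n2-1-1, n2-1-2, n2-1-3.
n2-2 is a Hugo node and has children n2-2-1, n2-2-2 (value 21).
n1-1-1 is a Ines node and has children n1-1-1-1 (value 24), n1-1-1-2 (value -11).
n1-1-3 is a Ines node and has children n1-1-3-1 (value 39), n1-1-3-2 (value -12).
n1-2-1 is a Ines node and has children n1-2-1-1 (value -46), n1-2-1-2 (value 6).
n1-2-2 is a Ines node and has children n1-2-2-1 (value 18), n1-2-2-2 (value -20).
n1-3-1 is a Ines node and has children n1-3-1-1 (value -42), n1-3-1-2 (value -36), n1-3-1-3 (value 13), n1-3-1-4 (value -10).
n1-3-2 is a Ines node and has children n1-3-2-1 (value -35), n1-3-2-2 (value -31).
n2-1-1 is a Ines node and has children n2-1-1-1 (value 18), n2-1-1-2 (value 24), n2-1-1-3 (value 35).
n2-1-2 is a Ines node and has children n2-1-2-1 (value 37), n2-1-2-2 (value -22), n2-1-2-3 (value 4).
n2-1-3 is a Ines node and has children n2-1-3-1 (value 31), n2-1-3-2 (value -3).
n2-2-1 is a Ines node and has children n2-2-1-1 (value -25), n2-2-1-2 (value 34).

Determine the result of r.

n1-1-1 (Ines): max(24, -11) = 24
n1-1-3 (Ines): max(39, -12) = 39
n1-1 (Hugo): min(24, -47, 39) = -47
n1-2-1 (Ines): max(-46, 6) = 6
n1-2-2 (Ines): max(18, -20) = 18
n1-2 (Hugo): min(6, 18) = 6
n1-3-1 (Ines): max(-42, -36, 13, -10) = 13
n1-3-2 (Ines): max(-35, -31) = -31
n1-3 (Hugo): min(13, -31) = -31
n1 (Ines): max(-47, 6, -31) = 6
n2-1-1 (Ines): max(18, 24, 35) = 35
n2-1-2 (Ines): max(37, -22, 4) = 37
n2-1-3 (Ines): max(31, -3) = 31
n2-1 (Hugo): min(35, 37, 31) = 31
n2-2-1 (Ines): max(-25, 34) = 34
n2-2 (Hugo): min(34, 21) = 21
n2 (Ines): max(31, 21) = 31
r (Hugo): min(6, 31) = 6

6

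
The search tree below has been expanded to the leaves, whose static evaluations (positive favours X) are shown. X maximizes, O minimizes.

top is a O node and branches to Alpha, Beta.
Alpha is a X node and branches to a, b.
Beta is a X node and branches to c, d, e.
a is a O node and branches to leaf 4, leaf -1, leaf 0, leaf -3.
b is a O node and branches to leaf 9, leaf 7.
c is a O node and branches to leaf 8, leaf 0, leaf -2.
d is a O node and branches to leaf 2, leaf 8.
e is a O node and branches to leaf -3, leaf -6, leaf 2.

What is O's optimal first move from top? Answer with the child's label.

Beta

a (O): min(4, -1, 0, -3) = -3
b (O): min(9, 7) = 7
Alpha (X): max(-3, 7) = 7
c (O): min(8, 0, -2) = -2
d (O): min(2, 8) = 2
e (O): min(-3, -6, 2) = -6
Beta (X): max(-2, 2, -6) = 2
top (O): min(7, 2) = 2
O at top wants the lowest of {Alpha=7, Beta=2}, so chooses Beta.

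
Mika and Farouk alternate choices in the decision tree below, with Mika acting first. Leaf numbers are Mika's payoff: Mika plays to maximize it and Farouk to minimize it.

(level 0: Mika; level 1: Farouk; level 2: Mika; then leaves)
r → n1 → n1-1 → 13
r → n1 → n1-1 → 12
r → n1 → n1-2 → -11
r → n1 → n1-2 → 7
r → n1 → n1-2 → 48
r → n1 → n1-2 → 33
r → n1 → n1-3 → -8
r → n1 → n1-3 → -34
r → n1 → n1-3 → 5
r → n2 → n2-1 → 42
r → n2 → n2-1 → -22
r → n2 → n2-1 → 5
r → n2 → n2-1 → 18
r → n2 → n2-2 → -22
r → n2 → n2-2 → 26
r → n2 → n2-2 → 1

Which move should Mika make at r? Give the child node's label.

n2

n1-1 (Mika): max(13, 12) = 13
n1-2 (Mika): max(-11, 7, 48, 33) = 48
n1-3 (Mika): max(-8, -34, 5) = 5
n1 (Farouk): min(13, 48, 5) = 5
n2-1 (Mika): max(42, -22, 5, 18) = 42
n2-2 (Mika): max(-22, 26, 1) = 26
n2 (Farouk): min(42, 26) = 26
r (Mika): max(5, 26) = 26
Mika at r wants the highest of {n1=5, n2=26}, so chooses n2.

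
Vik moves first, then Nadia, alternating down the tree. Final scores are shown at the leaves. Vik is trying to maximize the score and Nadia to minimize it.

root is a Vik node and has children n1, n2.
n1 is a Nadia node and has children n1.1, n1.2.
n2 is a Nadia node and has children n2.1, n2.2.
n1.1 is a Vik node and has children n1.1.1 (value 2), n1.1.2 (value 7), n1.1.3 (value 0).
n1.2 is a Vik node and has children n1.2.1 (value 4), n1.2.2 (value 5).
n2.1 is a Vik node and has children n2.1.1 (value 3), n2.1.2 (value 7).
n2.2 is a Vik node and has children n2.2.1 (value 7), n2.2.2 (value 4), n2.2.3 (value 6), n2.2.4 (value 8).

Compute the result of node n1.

n1.1 (Vik): max(2, 7, 0) = 7
n1.2 (Vik): max(4, 5) = 5
n1 (Nadia): min(7, 5) = 5

5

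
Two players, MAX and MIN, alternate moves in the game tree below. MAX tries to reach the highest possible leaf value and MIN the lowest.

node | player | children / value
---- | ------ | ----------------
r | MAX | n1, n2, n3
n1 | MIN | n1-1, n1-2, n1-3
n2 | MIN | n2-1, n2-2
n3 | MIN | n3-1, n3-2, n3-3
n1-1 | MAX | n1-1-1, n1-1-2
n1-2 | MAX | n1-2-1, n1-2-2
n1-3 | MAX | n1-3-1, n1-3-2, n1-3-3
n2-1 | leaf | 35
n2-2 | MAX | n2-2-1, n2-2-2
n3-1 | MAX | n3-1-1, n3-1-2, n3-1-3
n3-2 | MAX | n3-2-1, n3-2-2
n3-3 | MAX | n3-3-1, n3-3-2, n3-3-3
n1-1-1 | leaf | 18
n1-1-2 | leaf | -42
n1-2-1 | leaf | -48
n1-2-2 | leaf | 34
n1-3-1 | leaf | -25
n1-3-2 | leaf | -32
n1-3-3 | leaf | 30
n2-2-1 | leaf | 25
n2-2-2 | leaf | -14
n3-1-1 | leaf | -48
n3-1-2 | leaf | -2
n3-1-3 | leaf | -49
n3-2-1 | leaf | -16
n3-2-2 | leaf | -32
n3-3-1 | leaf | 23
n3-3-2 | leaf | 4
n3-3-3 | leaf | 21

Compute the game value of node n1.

n1-1 (MAX): max(18, -42) = 18
n1-2 (MAX): max(-48, 34) = 34
n1-3 (MAX): max(-25, -32, 30) = 30
n1 (MIN): min(18, 34, 30) = 18

18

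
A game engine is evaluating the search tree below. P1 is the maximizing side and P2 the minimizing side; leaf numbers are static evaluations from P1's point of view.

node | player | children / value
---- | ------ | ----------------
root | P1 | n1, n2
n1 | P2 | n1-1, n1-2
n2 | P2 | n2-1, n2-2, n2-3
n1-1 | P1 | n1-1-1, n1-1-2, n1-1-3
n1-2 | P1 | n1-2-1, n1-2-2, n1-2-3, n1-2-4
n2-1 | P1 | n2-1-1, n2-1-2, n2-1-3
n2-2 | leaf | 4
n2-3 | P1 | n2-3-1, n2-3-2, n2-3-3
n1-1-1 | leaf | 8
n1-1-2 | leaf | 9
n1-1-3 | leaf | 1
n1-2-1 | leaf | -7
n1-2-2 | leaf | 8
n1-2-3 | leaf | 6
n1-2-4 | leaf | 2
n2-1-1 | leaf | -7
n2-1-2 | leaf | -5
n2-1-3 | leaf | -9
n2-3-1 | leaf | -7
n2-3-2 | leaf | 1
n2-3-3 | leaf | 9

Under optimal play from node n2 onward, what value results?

n2-1 (P1): max(-7, -5, -9) = -5
n2-3 (P1): max(-7, 1, 9) = 9
n2 (P2): min(-5, 4, 9) = -5

-5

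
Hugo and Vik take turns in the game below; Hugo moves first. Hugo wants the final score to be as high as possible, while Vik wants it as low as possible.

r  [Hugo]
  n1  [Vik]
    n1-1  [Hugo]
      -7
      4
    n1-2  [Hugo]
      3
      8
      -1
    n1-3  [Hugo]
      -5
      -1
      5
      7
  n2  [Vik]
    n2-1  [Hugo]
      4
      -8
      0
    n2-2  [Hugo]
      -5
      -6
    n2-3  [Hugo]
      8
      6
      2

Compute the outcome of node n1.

n1-1 (Hugo): max(-7, 4) = 4
n1-2 (Hugo): max(3, 8, -1) = 8
n1-3 (Hugo): max(-5, -1, 5, 7) = 7
n1 (Vik): min(4, 8, 7) = 4

4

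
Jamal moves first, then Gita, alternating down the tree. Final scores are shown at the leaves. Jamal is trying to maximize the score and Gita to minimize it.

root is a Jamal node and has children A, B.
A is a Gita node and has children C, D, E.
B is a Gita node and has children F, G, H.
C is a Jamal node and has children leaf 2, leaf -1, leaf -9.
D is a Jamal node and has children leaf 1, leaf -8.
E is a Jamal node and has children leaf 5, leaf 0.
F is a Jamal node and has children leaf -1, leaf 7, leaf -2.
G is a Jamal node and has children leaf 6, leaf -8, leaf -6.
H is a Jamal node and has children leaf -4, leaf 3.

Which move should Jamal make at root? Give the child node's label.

B

C (Jamal): max(2, -1, -9) = 2
D (Jamal): max(1, -8) = 1
E (Jamal): max(5, 0) = 5
A (Gita): min(2, 1, 5) = 1
F (Jamal): max(-1, 7, -2) = 7
G (Jamal): max(6, -8, -6) = 6
H (Jamal): max(-4, 3) = 3
B (Gita): min(7, 6, 3) = 3
root (Jamal): max(1, 3) = 3
Jamal at root wants the highest of {A=1, B=3}, so chooses B.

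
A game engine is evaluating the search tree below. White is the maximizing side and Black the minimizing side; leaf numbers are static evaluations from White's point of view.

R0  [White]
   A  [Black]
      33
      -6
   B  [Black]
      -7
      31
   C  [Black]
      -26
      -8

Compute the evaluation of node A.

-6

A (Black): min(33, -6) = -6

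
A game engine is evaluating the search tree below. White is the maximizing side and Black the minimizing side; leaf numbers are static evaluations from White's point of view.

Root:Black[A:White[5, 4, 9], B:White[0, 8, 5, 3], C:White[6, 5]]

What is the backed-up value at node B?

8

B (White): max(0, 8, 5, 3) = 8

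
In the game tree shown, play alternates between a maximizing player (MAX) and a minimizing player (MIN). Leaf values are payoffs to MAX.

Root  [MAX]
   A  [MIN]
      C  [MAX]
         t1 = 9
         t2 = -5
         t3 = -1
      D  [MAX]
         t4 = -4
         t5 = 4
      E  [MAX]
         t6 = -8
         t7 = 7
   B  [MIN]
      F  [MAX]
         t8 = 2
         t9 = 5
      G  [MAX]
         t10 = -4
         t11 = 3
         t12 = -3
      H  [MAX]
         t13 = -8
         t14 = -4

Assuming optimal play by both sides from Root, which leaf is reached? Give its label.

t5

C (MAX): max(9, -5, -1) = 9
D (MAX): max(-4, 4) = 4
E (MAX): max(-8, 7) = 7
A (MIN): min(9, 4, 7) = 4
F (MAX): max(2, 5) = 5
G (MAX): max(-4, 3, -3) = 3
H (MAX): max(-8, -4) = -4
B (MIN): min(5, 3, -4) = -4
Root (MAX): max(4, -4) = 4
At Root, MAX picks A (highest: 4).
At A, MIN picks D (lowest: 4).
At D, MAX picks t5 (highest: 4).
Terminal value 4.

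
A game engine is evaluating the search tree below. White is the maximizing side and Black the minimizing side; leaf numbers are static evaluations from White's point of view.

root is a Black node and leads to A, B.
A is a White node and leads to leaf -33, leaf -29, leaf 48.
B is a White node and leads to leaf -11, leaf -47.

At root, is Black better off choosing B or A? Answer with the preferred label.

B

B (White): max(-11, -47) = -11
A (White): max(-33, -29, 48) = 48
Black prefers the lower value; B=-11, A=48. B is better since -11 < 48.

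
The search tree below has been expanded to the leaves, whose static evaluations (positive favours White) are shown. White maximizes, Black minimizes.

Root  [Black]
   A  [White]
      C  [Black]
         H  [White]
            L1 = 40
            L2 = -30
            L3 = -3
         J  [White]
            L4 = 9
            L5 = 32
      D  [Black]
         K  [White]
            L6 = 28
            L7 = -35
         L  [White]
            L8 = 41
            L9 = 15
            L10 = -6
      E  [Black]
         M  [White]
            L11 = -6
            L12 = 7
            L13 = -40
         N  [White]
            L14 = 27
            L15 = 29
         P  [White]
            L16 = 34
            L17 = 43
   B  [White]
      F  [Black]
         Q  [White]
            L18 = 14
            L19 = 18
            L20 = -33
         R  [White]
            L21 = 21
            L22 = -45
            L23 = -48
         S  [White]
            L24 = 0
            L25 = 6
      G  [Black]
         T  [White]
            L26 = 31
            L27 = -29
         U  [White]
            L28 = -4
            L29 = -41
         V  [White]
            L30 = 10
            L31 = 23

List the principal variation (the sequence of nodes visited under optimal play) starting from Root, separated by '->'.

H (White): max(40, -30, -3) = 40
J (White): max(9, 32) = 32
C (Black): min(40, 32) = 32
K (White): max(28, -35) = 28
L (White): max(41, 15, -6) = 41
D (Black): min(28, 41) = 28
M (White): max(-6, 7, -40) = 7
N (White): max(27, 29) = 29
P (White): max(34, 43) = 43
E (Black): min(7, 29, 43) = 7
A (White): max(32, 28, 7) = 32
Q (White): max(14, 18, -33) = 18
R (White): max(21, -45, -48) = 21
S (White): max(0, 6) = 6
F (Black): min(18, 21, 6) = 6
T (White): max(31, -29) = 31
U (White): max(-4, -41) = -4
V (White): max(10, 23) = 23
G (Black): min(31, -4, 23) = -4
B (White): max(6, -4) = 6
Root (Black): min(32, 6) = 6
At Root, Black picks B (lowest: 6).
At B, White picks F (highest: 6).
At F, Black picks S (lowest: 6).
At S, White picks L25 (highest: 6).
Terminal value 6.

Root -> B -> F -> S -> L25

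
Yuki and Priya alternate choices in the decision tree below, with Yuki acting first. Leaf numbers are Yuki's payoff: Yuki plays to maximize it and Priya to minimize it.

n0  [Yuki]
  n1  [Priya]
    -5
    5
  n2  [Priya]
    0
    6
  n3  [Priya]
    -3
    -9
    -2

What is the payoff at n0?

n1 (Priya): min(-5, 5) = -5
n2 (Priya): min(0, 6) = 0
n3 (Priya): min(-3, -9, -2) = -9
n0 (Yuki): max(-5, 0, -9) = 0

0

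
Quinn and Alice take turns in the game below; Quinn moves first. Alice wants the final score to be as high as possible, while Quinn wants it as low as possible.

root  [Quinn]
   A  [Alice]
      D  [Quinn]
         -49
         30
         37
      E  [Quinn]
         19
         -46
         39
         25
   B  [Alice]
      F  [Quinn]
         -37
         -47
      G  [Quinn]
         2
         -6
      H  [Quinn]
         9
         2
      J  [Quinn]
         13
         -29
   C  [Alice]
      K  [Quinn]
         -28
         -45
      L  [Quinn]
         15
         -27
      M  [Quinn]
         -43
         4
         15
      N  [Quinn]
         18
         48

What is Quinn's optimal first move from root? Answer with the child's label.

D (Quinn): min(-49, 30, 37) = -49
E (Quinn): min(19, -46, 39, 25) = -46
A (Alice): max(-49, -46) = -46
F (Quinn): min(-37, -47) = -47
G (Quinn): min(2, -6) = -6
H (Quinn): min(9, 2) = 2
J (Quinn): min(13, -29) = -29
B (Alice): max(-47, -6, 2, -29) = 2
K (Quinn): min(-28, -45) = -45
L (Quinn): min(15, -27) = -27
M (Quinn): min(-43, 4, 15) = -43
N (Quinn): min(18, 48) = 18
C (Alice): max(-45, -27, -43, 18) = 18
root (Quinn): min(-46, 2, 18) = -46
Quinn at root wants the lowest of {A=-46, B=2, C=18}, so chooses A.

A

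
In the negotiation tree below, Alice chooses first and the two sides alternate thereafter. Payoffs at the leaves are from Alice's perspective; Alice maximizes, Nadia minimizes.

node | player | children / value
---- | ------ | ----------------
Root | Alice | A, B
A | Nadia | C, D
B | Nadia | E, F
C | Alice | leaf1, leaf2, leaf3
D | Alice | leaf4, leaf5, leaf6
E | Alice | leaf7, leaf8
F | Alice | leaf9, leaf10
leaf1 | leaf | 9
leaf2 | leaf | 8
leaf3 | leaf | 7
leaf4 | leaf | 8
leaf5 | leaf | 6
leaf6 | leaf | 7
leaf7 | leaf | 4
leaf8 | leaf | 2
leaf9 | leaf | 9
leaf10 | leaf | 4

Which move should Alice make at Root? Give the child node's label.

C (Alice): max(9, 8, 7) = 9
D (Alice): max(8, 6, 7) = 8
A (Nadia): min(9, 8) = 8
E (Alice): max(4, 2) = 4
F (Alice): max(9, 4) = 9
B (Nadia): min(4, 9) = 4
Root (Alice): max(8, 4) = 8
Alice at Root wants the highest of {A=8, B=4}, so chooses A.

A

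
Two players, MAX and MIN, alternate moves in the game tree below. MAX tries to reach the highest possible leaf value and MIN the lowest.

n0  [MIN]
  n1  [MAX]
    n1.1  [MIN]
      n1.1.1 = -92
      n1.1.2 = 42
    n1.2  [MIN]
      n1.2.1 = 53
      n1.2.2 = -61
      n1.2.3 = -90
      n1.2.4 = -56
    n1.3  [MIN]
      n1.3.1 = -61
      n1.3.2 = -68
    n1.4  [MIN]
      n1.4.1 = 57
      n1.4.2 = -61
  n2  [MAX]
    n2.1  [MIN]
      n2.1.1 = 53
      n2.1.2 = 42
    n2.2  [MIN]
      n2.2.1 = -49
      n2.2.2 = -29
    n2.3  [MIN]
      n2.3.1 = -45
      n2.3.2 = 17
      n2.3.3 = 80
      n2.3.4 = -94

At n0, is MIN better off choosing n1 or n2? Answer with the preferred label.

n1.1 (MIN): min(-92, 42) = -92
n1.2 (MIN): min(53, -61, -90, -56) = -90
n1.3 (MIN): min(-61, -68) = -68
n1.4 (MIN): min(57, -61) = -61
n1 (MAX): max(-92, -90, -68, -61) = -61
n2.1 (MIN): min(53, 42) = 42
n2.2 (MIN): min(-49, -29) = -49
n2.3 (MIN): min(-45, 17, 80, -94) = -94
n2 (MAX): max(42, -49, -94) = 42
MIN prefers the lower value; n1=-61, n2=42. n1 is better since -61 < 42.

n1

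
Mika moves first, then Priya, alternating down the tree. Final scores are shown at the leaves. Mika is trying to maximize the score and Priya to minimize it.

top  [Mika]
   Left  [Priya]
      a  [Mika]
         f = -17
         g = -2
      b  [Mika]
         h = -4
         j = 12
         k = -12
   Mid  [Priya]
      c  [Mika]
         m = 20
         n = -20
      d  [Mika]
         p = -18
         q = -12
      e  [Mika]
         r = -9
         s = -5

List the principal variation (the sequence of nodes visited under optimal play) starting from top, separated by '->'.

top -> Left -> a -> g

a (Mika): max(-17, -2) = -2
b (Mika): max(-4, 12, -12) = 12
Left (Priya): min(-2, 12) = -2
c (Mika): max(20, -20) = 20
d (Mika): max(-18, -12) = -12
e (Mika): max(-9, -5) = -5
Mid (Priya): min(20, -12, -5) = -12
top (Mika): max(-2, -12) = -2
At top, Mika picks Left (highest: -2).
At Left, Priya picks a (lowest: -2).
At a, Mika picks g (highest: -2).
Terminal value -2.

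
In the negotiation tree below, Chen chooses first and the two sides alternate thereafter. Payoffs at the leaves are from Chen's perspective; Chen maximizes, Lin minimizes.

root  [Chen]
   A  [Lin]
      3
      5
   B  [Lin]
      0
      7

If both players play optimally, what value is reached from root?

3

A (Lin): min(3, 5) = 3
B (Lin): min(0, 7) = 0
root (Chen): max(3, 0) = 3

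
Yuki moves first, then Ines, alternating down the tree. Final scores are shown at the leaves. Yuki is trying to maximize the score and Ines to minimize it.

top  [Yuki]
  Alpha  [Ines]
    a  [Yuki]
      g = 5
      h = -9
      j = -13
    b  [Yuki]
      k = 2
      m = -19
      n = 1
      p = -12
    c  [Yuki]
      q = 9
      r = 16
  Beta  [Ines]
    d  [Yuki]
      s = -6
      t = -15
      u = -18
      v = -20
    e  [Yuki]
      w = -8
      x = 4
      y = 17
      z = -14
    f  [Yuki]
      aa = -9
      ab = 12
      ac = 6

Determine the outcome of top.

2

a (Yuki): max(5, -9, -13) = 5
b (Yuki): max(2, -19, 1, -12) = 2
c (Yuki): max(9, 16) = 16
Alpha (Ines): min(5, 2, 16) = 2
d (Yuki): max(-6, -15, -18, -20) = -6
e (Yuki): max(-8, 4, 17, -14) = 17
f (Yuki): max(-9, 12, 6) = 12
Beta (Ines): min(-6, 17, 12) = -6
top (Yuki): max(2, -6) = 2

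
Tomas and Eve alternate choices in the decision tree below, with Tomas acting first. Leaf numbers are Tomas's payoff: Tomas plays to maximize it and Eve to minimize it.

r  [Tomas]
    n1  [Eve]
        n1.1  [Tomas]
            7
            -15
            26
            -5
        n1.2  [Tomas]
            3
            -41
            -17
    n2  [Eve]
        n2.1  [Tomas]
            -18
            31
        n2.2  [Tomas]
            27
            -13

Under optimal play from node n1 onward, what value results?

3

n1.1 (Tomas): max(7, -15, 26, -5) = 26
n1.2 (Tomas): max(3, -41, -17) = 3
n1 (Eve): min(26, 3) = 3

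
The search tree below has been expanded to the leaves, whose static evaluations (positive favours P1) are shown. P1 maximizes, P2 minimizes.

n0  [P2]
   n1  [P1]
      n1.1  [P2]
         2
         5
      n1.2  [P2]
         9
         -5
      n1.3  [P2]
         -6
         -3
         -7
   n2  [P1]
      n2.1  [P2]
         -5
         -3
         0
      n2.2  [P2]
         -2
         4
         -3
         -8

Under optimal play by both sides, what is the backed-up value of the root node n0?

n1.1 (P2): min(2, 5) = 2
n1.2 (P2): min(9, -5) = -5
n1.3 (P2): min(-6, -3, -7) = -7
n1 (P1): max(2, -5, -7) = 2
n2.1 (P2): min(-5, -3, 0) = -5
n2.2 (P2): min(-2, 4, -3, -8) = -8
n2 (P1): max(-5, -8) = -5
n0 (P2): min(2, -5) = -5

-5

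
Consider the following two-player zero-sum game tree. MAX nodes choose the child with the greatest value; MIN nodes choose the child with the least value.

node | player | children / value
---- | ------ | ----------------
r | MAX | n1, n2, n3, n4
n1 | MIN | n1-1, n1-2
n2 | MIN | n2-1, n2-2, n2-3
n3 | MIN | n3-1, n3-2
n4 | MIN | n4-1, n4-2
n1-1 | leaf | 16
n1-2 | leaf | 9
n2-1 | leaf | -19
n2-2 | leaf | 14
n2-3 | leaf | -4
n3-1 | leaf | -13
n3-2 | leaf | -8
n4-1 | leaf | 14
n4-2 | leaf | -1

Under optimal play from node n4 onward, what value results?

n4 (MIN): min(14, -1) = -1

-1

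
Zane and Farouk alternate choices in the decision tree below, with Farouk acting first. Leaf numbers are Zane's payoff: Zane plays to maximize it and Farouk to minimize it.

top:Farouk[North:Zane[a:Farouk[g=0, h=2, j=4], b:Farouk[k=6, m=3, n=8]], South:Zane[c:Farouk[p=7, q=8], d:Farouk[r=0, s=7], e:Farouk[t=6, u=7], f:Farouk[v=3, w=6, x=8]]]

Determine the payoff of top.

a (Farouk): min(0, 2, 4) = 0
b (Farouk): min(6, 3, 8) = 3
North (Zane): max(0, 3) = 3
c (Farouk): min(7, 8) = 7
d (Farouk): min(0, 7) = 0
e (Farouk): min(6, 7) = 6
f (Farouk): min(3, 6, 8) = 3
South (Zane): max(7, 0, 6, 3) = 7
top (Farouk): min(3, 7) = 3

3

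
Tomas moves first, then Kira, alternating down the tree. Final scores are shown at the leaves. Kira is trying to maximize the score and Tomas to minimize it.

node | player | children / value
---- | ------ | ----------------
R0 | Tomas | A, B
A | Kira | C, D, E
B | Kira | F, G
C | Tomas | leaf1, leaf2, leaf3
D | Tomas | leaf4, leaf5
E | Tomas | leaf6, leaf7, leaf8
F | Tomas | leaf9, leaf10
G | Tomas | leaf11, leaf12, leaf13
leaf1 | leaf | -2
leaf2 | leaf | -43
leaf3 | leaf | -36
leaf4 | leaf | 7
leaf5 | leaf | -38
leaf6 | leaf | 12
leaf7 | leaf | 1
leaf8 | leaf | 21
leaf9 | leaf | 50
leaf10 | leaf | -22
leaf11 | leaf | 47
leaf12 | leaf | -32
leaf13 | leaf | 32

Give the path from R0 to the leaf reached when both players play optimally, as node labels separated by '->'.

R0 -> B -> F -> leaf10

C (Tomas): min(-2, -43, -36) = -43
D (Tomas): min(7, -38) = -38
E (Tomas): min(12, 1, 21) = 1
A (Kira): max(-43, -38, 1) = 1
F (Tomas): min(50, -22) = -22
G (Tomas): min(47, -32, 32) = -32
B (Kira): max(-22, -32) = -22
R0 (Tomas): min(1, -22) = -22
At R0, Tomas picks B (lowest: -22).
At B, Kira picks F (highest: -22).
At F, Tomas picks leaf10 (lowest: -22).
Terminal value -22.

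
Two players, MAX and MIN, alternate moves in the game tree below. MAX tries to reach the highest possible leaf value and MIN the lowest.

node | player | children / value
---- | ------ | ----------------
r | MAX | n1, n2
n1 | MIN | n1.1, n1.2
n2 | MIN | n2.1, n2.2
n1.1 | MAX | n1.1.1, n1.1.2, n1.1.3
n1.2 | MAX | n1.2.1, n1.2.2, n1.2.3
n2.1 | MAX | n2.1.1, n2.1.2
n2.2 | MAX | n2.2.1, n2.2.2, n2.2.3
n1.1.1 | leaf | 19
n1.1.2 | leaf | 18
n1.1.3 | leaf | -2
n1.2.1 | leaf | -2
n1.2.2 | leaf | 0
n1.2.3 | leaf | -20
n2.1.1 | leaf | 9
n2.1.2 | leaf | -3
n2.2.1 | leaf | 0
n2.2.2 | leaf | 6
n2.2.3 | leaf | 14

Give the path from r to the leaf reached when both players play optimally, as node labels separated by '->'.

n1.1 (MAX): max(19, 18, -2) = 19
n1.2 (MAX): max(-2, 0, -20) = 0
n1 (MIN): min(19, 0) = 0
n2.1 (MAX): max(9, -3) = 9
n2.2 (MAX): max(0, 6, 14) = 14
n2 (MIN): min(9, 14) = 9
r (MAX): max(0, 9) = 9
At r, MAX picks n2 (highest: 9).
At n2, MIN picks n2.1 (lowest: 9).
At n2.1, MAX picks n2.1.1 (highest: 9).
Terminal value 9.

r -> n2 -> n2.1 -> n2.1.1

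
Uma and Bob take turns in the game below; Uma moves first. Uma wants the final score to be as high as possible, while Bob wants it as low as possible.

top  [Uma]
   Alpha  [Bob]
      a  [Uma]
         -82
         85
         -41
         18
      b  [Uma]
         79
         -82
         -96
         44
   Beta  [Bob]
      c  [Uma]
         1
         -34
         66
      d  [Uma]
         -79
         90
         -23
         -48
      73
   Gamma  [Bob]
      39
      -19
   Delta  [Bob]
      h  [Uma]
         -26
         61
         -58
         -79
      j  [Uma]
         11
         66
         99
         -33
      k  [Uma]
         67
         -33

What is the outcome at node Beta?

66

c (Uma): max(1, -34, 66) = 66
d (Uma): max(-79, 90, -23, -48) = 90
Beta (Bob): min(66, 90, 73) = 66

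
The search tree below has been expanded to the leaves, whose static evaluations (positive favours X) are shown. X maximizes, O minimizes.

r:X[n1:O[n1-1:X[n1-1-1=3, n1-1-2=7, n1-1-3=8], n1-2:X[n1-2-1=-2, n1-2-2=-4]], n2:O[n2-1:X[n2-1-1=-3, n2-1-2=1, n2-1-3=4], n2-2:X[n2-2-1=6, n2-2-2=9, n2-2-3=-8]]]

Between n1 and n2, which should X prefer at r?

n2

n1-1 (X): max(3, 7, 8) = 8
n1-2 (X): max(-2, -4) = -2
n1 (O): min(8, -2) = -2
n2-1 (X): max(-3, 1, 4) = 4
n2-2 (X): max(6, 9, -8) = 9
n2 (O): min(4, 9) = 4
X prefers the higher value; n1=-2, n2=4. n2 is better since 4 > -2.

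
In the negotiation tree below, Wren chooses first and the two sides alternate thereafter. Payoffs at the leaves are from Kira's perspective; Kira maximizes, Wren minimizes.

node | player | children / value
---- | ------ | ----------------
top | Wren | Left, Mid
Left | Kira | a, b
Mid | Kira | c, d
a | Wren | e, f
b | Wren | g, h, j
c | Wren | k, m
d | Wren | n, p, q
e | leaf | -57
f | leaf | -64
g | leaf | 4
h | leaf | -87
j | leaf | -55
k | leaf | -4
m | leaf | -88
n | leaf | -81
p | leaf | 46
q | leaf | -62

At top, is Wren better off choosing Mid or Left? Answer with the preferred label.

Mid

c (Wren): min(-4, -88) = -88
d (Wren): min(-81, 46, -62) = -81
Mid (Kira): max(-88, -81) = -81
a (Wren): min(-57, -64) = -64
b (Wren): min(4, -87, -55) = -87
Left (Kira): max(-64, -87) = -64
Wren prefers the lower value; Mid=-81, Left=-64. Mid is better since -81 < -64.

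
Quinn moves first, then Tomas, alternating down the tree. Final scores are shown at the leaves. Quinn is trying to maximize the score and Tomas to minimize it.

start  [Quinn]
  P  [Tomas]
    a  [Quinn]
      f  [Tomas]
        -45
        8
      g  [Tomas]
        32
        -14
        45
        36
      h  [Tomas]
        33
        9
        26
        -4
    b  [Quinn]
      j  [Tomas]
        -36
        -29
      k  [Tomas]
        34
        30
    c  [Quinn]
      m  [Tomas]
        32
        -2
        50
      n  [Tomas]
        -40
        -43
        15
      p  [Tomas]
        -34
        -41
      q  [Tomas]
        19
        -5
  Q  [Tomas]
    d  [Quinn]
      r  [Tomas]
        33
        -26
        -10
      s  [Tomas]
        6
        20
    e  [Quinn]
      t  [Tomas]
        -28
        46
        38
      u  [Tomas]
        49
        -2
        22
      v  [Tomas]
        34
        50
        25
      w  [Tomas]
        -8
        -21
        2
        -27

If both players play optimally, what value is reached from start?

f (Tomas): min(-45, 8) = -45
g (Tomas): min(32, -14, 45, 36) = -14
h (Tomas): min(33, 9, 26, -4) = -4
a (Quinn): max(-45, -14, -4) = -4
j (Tomas): min(-36, -29) = -36
k (Tomas): min(34, 30) = 30
b (Quinn): max(-36, 30) = 30
m (Tomas): min(32, -2, 50) = -2
n (Tomas): min(-40, -43, 15) = -43
p (Tomas): min(-34, -41) = -41
q (Tomas): min(19, -5) = -5
c (Quinn): max(-2, -43, -41, -5) = -2
P (Tomas): min(-4, 30, -2) = -4
r (Tomas): min(33, -26, -10) = -26
s (Tomas): min(6, 20) = 6
d (Quinn): max(-26, 6) = 6
t (Tomas): min(-28, 46, 38) = -28
u (Tomas): min(49, -2, 22) = -2
v (Tomas): min(34, 50, 25) = 25
w (Tomas): min(-8, -21, 2, -27) = -27
e (Quinn): max(-28, -2, 25, -27) = 25
Q (Tomas): min(6, 25) = 6
start (Quinn): max(-4, 6) = 6

6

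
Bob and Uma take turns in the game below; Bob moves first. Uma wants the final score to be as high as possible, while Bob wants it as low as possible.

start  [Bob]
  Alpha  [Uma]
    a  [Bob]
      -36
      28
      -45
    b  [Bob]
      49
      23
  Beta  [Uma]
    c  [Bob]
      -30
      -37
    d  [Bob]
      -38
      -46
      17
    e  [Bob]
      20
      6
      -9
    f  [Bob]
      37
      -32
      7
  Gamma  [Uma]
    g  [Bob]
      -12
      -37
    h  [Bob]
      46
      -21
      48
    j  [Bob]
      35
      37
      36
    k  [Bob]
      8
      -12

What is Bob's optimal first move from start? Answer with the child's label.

Beta

a (Bob): min(-36, 28, -45) = -45
b (Bob): min(49, 23) = 23
Alpha (Uma): max(-45, 23) = 23
c (Bob): min(-30, -37) = -37
d (Bob): min(-38, -46, 17) = -46
e (Bob): min(20, 6, -9) = -9
f (Bob): min(37, -32, 7) = -32
Beta (Uma): max(-37, -46, -9, -32) = -9
g (Bob): min(-12, -37) = -37
h (Bob): min(46, -21, 48) = -21
j (Bob): min(35, 37, 36) = 35
k (Bob): min(8, -12) = -12
Gamma (Uma): max(-37, -21, 35, -12) = 35
start (Bob): min(23, -9, 35) = -9
Bob at start wants the lowest of {Alpha=23, Beta=-9, Gamma=35}, so chooses Beta.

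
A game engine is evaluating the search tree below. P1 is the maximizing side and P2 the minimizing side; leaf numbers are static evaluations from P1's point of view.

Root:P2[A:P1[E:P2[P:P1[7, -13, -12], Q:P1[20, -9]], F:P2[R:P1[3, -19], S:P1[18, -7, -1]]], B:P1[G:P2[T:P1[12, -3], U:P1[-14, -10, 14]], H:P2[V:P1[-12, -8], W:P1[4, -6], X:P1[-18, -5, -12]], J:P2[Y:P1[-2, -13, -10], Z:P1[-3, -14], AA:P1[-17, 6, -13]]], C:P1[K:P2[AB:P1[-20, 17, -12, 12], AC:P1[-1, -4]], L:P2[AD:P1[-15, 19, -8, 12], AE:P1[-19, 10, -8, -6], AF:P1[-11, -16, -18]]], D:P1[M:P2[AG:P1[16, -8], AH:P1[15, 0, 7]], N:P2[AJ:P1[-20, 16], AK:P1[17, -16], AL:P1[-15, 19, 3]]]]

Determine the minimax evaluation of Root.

P (P1): max(7, -13, -12) = 7
Q (P1): max(20, -9) = 20
E (P2): min(7, 20) = 7
R (P1): max(3, -19) = 3
S (P1): max(18, -7, -1) = 18
F (P2): min(3, 18) = 3
A (P1): max(7, 3) = 7
T (P1): max(12, -3) = 12
U (P1): max(-14, -10, 14) = 14
G (P2): min(12, 14) = 12
V (P1): max(-12, -8) = -8
W (P1): max(4, -6) = 4
X (P1): max(-18, -5, -12) = -5
H (P2): min(-8, 4, -5) = -8
Y (P1): max(-2, -13, -10) = -2
Z (P1): max(-3, -14) = -3
AA (P1): max(-17, 6, -13) = 6
J (P2): min(-2, -3, 6) = -3
B (P1): max(12, -8, -3) = 12
AB (P1): max(-20, 17, -12, 12) = 17
AC (P1): max(-1, -4) = -1
K (P2): min(17, -1) = -1
AD (P1): max(-15, 19, -8, 12) = 19
AE (P1): max(-19, 10, -8, -6) = 10
AF (P1): max(-11, -16, -18) = -11
L (P2): min(19, 10, -11) = -11
C (P1): max(-1, -11) = -1
AG (P1): max(16, -8) = 16
AH (P1): max(15, 0, 7) = 15
M (P2): min(16, 15) = 15
AJ (P1): max(-20, 16) = 16
AK (P1): max(17, -16) = 17
AL (P1): max(-15, 19, 3) = 19
N (P2): min(16, 17, 19) = 16
D (P1): max(15, 16) = 16
Root (P2): min(7, 12, -1, 16) = -1

-1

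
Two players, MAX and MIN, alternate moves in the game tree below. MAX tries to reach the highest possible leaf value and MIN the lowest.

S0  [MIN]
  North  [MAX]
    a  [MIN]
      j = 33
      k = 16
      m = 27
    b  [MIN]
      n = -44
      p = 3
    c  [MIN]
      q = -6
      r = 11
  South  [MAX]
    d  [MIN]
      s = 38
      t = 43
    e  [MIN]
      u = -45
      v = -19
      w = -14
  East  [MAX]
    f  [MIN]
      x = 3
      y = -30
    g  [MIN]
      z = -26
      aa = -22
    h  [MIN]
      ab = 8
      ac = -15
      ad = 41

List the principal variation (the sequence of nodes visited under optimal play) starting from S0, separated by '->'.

a (MIN): min(33, 16, 27) = 16
b (MIN): min(-44, 3) = -44
c (MIN): min(-6, 11) = -6
North (MAX): max(16, -44, -6) = 16
d (MIN): min(38, 43) = 38
e (MIN): min(-45, -19, -14) = -45
South (MAX): max(38, -45) = 38
f (MIN): min(3, -30) = -30
g (MIN): min(-26, -22) = -26
h (MIN): min(8, -15, 41) = -15
East (MAX): max(-30, -26, -15) = -15
S0 (MIN): min(16, 38, -15) = -15
At S0, MIN picks East (lowest: -15).
At East, MAX picks h (highest: -15).
At h, MIN picks ac (lowest: -15).
Terminal value -15.

S0 -> East -> h -> ac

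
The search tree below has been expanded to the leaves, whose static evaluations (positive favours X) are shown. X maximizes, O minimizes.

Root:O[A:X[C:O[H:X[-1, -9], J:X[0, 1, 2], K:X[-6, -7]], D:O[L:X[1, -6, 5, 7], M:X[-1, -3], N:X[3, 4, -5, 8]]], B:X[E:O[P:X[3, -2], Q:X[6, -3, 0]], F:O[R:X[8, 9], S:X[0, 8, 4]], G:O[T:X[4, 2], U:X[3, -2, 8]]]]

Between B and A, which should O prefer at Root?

P (X): max(3, -2) = 3
Q (X): max(6, -3, 0) = 6
E (O): min(3, 6) = 3
R (X): max(8, 9) = 9
S (X): max(0, 8, 4) = 8
F (O): min(9, 8) = 8
T (X): max(4, 2) = 4
U (X): max(3, -2, 8) = 8
G (O): min(4, 8) = 4
B (X): max(3, 8, 4) = 8
H (X): max(-1, -9) = -1
J (X): max(0, 1, 2) = 2
K (X): max(-6, -7) = -6
C (O): min(-1, 2, -6) = -6
L (X): max(1, -6, 5, 7) = 7
M (X): max(-1, -3) = -1
N (X): max(3, 4, -5, 8) = 8
D (O): min(7, -1, 8) = -1
A (X): max(-6, -1) = -1
O prefers the lower value; B=8, A=-1. A is better since -1 < 8.

A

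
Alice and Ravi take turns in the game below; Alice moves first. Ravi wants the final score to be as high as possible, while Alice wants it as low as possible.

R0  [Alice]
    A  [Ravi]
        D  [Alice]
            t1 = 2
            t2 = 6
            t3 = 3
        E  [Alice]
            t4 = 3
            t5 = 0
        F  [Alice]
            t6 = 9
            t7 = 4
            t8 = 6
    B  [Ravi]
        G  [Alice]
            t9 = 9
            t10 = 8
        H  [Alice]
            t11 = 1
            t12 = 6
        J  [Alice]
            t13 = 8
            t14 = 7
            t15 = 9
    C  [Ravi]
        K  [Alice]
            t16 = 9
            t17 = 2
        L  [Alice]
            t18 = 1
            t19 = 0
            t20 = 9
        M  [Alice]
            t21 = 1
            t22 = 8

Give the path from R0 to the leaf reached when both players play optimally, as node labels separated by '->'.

D (Alice): min(2, 6, 3) = 2
E (Alice): min(3, 0) = 0
F (Alice): min(9, 4, 6) = 4
A (Ravi): max(2, 0, 4) = 4
G (Alice): min(9, 8) = 8
H (Alice): min(1, 6) = 1
J (Alice): min(8, 7, 9) = 7
B (Ravi): max(8, 1, 7) = 8
K (Alice): min(9, 2) = 2
L (Alice): min(1, 0, 9) = 0
M (Alice): min(1, 8) = 1
C (Ravi): max(2, 0, 1) = 2
R0 (Alice): min(4, 8, 2) = 2
At R0, Alice picks C (lowest: 2).
At C, Ravi picks K (highest: 2).
At K, Alice picks t17 (lowest: 2).
Terminal value 2.

R0 -> C -> K -> t17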